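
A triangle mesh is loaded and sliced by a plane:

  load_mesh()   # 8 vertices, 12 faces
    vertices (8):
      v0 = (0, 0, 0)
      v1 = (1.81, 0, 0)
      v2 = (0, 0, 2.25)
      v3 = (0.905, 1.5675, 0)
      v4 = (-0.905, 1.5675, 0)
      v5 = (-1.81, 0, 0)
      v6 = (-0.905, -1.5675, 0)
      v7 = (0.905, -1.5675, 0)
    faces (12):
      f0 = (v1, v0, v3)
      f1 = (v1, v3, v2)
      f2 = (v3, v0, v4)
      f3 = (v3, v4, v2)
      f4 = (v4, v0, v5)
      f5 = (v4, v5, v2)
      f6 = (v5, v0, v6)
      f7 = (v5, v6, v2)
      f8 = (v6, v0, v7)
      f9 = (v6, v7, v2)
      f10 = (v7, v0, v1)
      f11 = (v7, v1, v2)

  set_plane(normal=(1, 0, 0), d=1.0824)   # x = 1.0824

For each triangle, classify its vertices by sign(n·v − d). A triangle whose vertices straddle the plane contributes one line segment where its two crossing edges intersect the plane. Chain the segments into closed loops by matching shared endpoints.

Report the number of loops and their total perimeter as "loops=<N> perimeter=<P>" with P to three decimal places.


Straddling triangles (4 of 12):
  (v1,v0,v3) [+--] → (1.0824, 0, 0)–(1.0824, 1.26024, 0)  len=1.2602
  (v1,v3,v2) [+--] → (1.0824, 1.26024, 0)–(1.0824, 0, 0.904475)  len=1.5512
  (v7,v0,v1) [--+] → (1.0824, 0, 0)–(1.0824, -1.26024, 0)  len=1.2602
  (v7,v1,v2) [-+-] → (1.0824, -1.26024, 0)–(1.0824, 0, 0.904475)  len=1.5512

Chained into 1 loop(s):
  loop 1: 4 segments, perimeter = 5.6229
Total perimeter = 5.623

loops=1 perimeter=5.623


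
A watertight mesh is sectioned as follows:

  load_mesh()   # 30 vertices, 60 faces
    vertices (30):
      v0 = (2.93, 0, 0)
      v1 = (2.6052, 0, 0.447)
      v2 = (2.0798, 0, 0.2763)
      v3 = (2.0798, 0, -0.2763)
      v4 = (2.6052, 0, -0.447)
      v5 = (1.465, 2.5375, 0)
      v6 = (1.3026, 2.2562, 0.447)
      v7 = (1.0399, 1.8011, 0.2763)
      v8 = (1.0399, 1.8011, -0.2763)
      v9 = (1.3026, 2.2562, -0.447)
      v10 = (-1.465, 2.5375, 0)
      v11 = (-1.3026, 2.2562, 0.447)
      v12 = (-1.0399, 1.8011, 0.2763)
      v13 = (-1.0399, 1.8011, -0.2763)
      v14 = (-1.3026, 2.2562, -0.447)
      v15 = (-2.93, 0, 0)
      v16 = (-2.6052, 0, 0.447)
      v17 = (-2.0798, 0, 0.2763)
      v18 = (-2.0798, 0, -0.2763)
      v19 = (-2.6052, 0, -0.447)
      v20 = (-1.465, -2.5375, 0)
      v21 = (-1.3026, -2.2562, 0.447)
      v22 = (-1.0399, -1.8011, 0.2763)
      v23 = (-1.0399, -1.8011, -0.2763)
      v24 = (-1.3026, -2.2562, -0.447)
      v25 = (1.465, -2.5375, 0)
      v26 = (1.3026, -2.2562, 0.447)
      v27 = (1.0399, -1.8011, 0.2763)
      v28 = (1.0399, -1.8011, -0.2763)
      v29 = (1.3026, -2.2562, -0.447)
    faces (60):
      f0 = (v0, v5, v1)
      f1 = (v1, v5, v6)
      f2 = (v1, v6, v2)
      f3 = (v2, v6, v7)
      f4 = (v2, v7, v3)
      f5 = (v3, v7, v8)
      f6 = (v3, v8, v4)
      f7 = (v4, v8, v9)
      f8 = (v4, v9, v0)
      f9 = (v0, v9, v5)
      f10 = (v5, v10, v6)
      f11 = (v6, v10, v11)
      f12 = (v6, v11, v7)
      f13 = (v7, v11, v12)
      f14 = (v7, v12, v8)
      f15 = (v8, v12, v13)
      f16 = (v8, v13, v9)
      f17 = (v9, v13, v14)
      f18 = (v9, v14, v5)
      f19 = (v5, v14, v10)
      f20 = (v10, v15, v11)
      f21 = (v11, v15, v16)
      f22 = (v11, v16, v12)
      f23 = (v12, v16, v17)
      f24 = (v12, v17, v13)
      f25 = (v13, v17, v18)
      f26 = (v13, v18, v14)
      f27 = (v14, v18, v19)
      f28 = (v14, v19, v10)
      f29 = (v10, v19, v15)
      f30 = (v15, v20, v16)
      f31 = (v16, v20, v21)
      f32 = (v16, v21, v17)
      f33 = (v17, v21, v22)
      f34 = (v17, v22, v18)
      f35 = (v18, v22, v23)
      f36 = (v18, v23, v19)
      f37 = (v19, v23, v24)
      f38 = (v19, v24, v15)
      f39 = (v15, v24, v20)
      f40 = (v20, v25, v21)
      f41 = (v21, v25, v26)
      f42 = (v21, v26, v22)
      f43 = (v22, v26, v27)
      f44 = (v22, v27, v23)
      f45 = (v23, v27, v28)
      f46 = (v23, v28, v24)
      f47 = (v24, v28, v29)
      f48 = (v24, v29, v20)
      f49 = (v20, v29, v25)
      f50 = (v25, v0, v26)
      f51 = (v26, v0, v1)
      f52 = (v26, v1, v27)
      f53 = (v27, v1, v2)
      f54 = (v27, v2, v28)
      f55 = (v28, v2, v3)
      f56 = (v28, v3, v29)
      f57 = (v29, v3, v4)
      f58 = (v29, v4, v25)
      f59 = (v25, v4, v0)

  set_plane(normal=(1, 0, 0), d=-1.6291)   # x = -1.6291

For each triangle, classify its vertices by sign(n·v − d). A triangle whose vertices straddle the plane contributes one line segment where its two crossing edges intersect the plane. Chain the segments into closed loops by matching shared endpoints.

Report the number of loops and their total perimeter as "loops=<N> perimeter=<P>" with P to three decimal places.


Straddling triangles (20 of 60):
  (v10,v15,v11) [+-+] → (-1.6291, 2.25327, 0)–(-1.6291, 1.80355, 0.35732)  len=0.5744
  (v11,v15,v16) [+--] → (-1.6291, 1.80355, 0.35732)–(-1.6291, 1.69068, 0.447)  len=0.1442
  (v11,v16,v12) [+-+] → (-1.6291, 1.69068, 0.447)–(-1.6291, 1.12314, 0.340554)  len=0.5774
  (v12,v16,v17) [+--] → (-1.6291, 1.12314, 0.340554)–(-1.6291, 0.780609, 0.2763)  len=0.3485
  (v12,v17,v13) [+-+] → (-1.6291, 0.780609, 0.2763)–(-1.6291, 0.780609, 0.0367993)  len=0.2395
  (v13,v17,v18) [+--] → (-1.6291, 0.780609, 0.0367993)–(-1.6291, 0.780609, -0.2763)  len=0.3131
  (v13,v18,v14) [+-+] → (-1.6291, 0.780609, -0.2763)–(-1.6291, 1.30838, -0.375289)  len=0.5370
  (v14,v18,v19) [+--] → (-1.6291, 1.30838, -0.375289)–(-1.6291, 1.69068, -0.447)  len=0.3890
  (v14,v19,v10) [+-+] → (-1.6291, 1.69068, -0.447)–(-1.6291, 2.1723, -0.0643332)  len=0.6151
  (v10,v19,v15) [+--] → (-1.6291, 2.1723, -0.0643332)–(-1.6291, 2.25327, 0)  len=0.1034
  (v15,v20,v16) [-+-] → (-1.6291, -2.25327, 0)–(-1.6291, -2.1723, 0.0643332)  len=0.1034
  (v16,v20,v21) [-++] → (-1.6291, -2.1723, 0.0643332)–(-1.6291, -1.69068, 0.447)  len=0.6151
  (v16,v21,v17) [-+-] → (-1.6291, -1.69068, 0.447)–(-1.6291, -1.30838, 0.375289)  len=0.3890
  (v17,v21,v22) [-++] → (-1.6291, -1.30838, 0.375289)–(-1.6291, -0.780609, 0.2763)  len=0.5370
  (v17,v22,v18) [-+-] → (-1.6291, -0.780609, 0.2763)–(-1.6291, -0.780609, -0.0367993)  len=0.3131
  (v18,v22,v23) [-++] → (-1.6291, -0.780609, -0.0367993)–(-1.6291, -0.780609, -0.2763)  len=0.2395
  (v18,v23,v19) [-+-] → (-1.6291, -0.780609, -0.2763)–(-1.6291, -1.12314, -0.340554)  len=0.3485
  (v19,v23,v24) [-++] → (-1.6291, -1.12314, -0.340554)–(-1.6291, -1.69068, -0.447)  len=0.5774
  (v19,v24,v15) [-+-] → (-1.6291, -1.69068, -0.447)–(-1.6291, -1.80355, -0.35732)  len=0.1442
  (v15,v24,v20) [-++] → (-1.6291, -1.80355, -0.35732)–(-1.6291, -2.25327, 0)  len=0.5744

Chained into 2 loop(s):
  loop 1: 10 segments, perimeter = 3.8416
  loop 2: 10 segments, perimeter = 3.8416
Total perimeter = 7.683

loops=2 perimeter=7.683


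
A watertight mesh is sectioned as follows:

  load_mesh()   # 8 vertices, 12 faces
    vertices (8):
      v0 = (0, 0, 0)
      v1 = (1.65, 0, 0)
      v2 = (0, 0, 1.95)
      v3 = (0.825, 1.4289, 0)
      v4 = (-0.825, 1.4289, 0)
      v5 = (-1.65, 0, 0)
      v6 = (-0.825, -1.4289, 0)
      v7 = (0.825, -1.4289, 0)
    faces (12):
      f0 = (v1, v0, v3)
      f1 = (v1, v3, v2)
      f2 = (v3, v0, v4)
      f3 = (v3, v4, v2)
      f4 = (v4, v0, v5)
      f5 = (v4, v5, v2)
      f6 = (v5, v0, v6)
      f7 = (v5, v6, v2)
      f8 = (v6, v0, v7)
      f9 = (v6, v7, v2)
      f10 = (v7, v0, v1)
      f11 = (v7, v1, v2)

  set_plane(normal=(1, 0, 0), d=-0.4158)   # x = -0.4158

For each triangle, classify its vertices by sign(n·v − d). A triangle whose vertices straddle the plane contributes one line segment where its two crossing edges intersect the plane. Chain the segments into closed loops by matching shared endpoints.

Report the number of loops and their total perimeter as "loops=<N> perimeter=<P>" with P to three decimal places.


loops=1 perimeter=7.000

Straddling triangles (8 of 12):
  (v3,v0,v4) [++-] → (-0.4158, 0.720166, 0)–(-0.4158, 1.4289, 0)  len=0.7087
  (v3,v4,v2) [+-+] → (-0.4158, 1.4289, 0)–(-0.4158, 0.720166, 0.9672)  len=1.1991
  (v4,v0,v5) [-+-] → (-0.4158, 0.720166, 0)–(-0.4158, 0, 0)  len=0.7202
  (v4,v5,v2) [--+] → (-0.4158, 0, 1.4586)–(-0.4158, 0.720166, 0.9672)  len=0.8718
  (v5,v0,v6) [-+-] → (-0.4158, 0, 0)–(-0.4158, -0.720166, 0)  len=0.7202
  (v5,v6,v2) [--+] → (-0.4158, -0.720166, 0.9672)–(-0.4158, 0, 1.4586)  len=0.8718
  (v6,v0,v7) [-++] → (-0.4158, -0.720166, 0)–(-0.4158, -1.4289, 0)  len=0.7087
  (v6,v7,v2) [-++] → (-0.4158, -1.4289, 0)–(-0.4158, -0.720166, 0.9672)  len=1.1991

Chained into 1 loop(s):
  loop 1: 8 segments, perimeter = 6.9996
Total perimeter = 7.000


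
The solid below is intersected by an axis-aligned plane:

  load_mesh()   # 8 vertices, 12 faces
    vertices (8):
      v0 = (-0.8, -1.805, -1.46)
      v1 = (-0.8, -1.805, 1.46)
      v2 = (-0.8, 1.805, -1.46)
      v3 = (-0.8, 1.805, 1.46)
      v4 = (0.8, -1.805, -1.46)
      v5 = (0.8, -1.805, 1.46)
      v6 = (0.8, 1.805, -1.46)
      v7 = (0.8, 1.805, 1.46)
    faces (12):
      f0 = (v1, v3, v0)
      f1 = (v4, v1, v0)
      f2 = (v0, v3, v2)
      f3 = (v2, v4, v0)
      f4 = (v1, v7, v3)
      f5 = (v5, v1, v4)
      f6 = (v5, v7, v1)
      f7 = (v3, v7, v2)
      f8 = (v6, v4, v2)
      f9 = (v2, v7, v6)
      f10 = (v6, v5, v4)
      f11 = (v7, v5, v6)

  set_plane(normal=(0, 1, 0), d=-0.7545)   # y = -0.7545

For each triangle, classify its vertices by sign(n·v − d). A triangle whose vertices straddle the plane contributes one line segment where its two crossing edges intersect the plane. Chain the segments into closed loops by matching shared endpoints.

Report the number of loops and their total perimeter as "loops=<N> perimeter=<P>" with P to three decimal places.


Straddling triangles (8 of 12):
  (v1,v3,v0) [-+-] → (-0.8, -0.7545, 1.46)–(-0.8, -0.7545, -0.610288)  len=2.0703
  (v0,v3,v2) [-++] → (-0.8, -0.7545, -0.610288)–(-0.8, -0.7545, -1.46)  len=0.8497
  (v2,v4,v0) [+--] → (0.334404, -0.7545, -1.46)–(-0.8, -0.7545, -1.46)  len=1.1344
  (v1,v7,v3) [-++] → (-0.334404, -0.7545, 1.46)–(-0.8, -0.7545, 1.46)  len=0.4656
  (v5,v7,v1) [-+-] → (0.8, -0.7545, 1.46)–(-0.334404, -0.7545, 1.46)  len=1.1344
  (v6,v4,v2) [+-+] → (0.8, -0.7545, -1.46)–(0.334404, -0.7545, -1.46)  len=0.4656
  (v6,v5,v4) [+--] → (0.8, -0.7545, 0.610288)–(0.8, -0.7545, -1.46)  len=2.0703
  (v7,v5,v6) [+-+] → (0.8, -0.7545, 1.46)–(0.8, -0.7545, 0.610288)  len=0.8497

Chained into 1 loop(s):
  loop 1: 8 segments, perimeter = 9.0400
Total perimeter = 9.040

loops=1 perimeter=9.040


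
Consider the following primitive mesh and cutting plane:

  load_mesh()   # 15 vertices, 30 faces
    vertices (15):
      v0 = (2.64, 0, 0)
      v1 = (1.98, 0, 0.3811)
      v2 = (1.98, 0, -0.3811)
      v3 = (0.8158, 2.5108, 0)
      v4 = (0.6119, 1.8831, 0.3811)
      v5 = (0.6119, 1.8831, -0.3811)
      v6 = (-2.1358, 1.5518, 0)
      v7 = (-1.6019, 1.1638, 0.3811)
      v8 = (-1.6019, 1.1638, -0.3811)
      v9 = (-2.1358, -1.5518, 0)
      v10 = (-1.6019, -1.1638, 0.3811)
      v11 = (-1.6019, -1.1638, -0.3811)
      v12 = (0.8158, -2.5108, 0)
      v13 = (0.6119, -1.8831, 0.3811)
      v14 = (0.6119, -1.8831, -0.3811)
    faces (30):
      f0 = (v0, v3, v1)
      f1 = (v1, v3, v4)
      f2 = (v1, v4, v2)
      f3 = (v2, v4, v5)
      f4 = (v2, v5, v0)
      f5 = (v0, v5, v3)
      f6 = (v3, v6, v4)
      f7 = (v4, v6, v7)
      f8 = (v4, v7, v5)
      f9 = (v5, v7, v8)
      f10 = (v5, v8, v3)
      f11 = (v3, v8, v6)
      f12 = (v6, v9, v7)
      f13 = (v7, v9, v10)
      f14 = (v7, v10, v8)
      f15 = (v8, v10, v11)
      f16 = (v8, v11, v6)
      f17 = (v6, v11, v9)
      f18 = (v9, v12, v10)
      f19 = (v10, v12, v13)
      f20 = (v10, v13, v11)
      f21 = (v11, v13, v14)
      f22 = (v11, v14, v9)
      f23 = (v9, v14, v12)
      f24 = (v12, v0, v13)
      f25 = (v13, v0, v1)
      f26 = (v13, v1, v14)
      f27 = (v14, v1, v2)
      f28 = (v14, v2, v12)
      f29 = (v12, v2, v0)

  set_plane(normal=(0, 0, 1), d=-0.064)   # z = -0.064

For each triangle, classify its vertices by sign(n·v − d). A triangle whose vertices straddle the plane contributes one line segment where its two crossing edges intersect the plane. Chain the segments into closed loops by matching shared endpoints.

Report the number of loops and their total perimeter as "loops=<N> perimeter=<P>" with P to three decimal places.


loops=2 perimeter=26.504

Straddling triangles (20 of 30):
  (v1,v4,v2) [++-] → (1.41083, 0.783431, -0.064)–(1.98, 0, -0.064)  len=0.9684
  (v2,v4,v5) [-+-] → (1.41083, 0.783431, -0.064)–(0.6119, 1.8831, -0.064)  len=1.3592
  (v2,v5,v0) [--+] → (2.29941, 0.316238, -0.064)–(2.52916, 0, -0.064)  len=0.3909
  (v0,v5,v3) [+-+] → (2.29941, 0.316238, -0.064)–(0.781558, 2.40539, -0.064)  len=2.5823
  (v4,v7,v5) [++-] → (-0.309113, 1.58385, -0.064)–(0.6119, 1.8831, -0.064)  len=0.9684
  (v5,v7,v8) [-+-] → (-0.309113, 1.58385, -0.064)–(-1.6019, 1.1638, -0.064)  len=1.3593
  (v5,v8,v3) [--+] → (0.409784, 2.28459, -0.064)–(0.781558, 2.40539, -0.064)  len=0.3909
  (v3,v8,v6) [+-+] → (0.409784, 2.28459, -0.064)–(-2.04614, 1.48664, -0.064)  len=2.5823
  (v7,v10,v8) [++-] → (-1.6019, 0.195443, -0.064)–(-1.6019, 1.1638, -0.064)  len=0.9684
  (v8,v10,v11) [-+-] → (-1.6019, 0.195443, -0.064)–(-1.6019, -1.1638, -0.064)  len=1.3592
  (v8,v11,v6) [--+] → (-2.04614, 1.09576, -0.064)–(-2.04614, 1.48664, -0.064)  len=0.3909
  (v6,v11,v9) [+-+] → (-2.04614, 1.09576, -0.064)–(-2.04614, -1.48664, -0.064)  len=2.5824
  (v10,v13,v11) [++-] → (-0.680887, -1.46305, -0.064)–(-1.6019, -1.1638, -0.064)  len=0.9684
  (v11,v13,v14) [-+-] → (-0.680887, -1.46305, -0.064)–(0.6119, -1.8831, -0.064)  len=1.3593
  (v11,v14,v9) [--+] → (-1.67437, -1.60744, -0.064)–(-2.04614, -1.48664, -0.064)  len=0.3909
  (v9,v14,v12) [+-+] → (-1.67437, -1.60744, -0.064)–(0.781558, -2.40539, -0.064)  len=2.5823
  (v13,v1,v14) [++-] → (1.18107, -1.09967, -0.064)–(0.6119, -1.8831, -0.064)  len=0.9684
  (v14,v1,v2) [-+-] → (1.18107, -1.09967, -0.064)–(1.98, 0, -0.064)  len=1.3592
  (v14,v2,v12) [--+] → (1.01131, -2.08915, -0.064)–(0.781558, -2.40539, -0.064)  len=0.3909
  (v12,v2,v0) [+-+] → (1.01131, -2.08915, -0.064)–(2.52916, 0, -0.064)  len=2.5823

Chained into 2 loop(s):
  loop 1: 10 segments, perimeter = 11.6383
  loop 2: 10 segments, perimeter = 14.8661
Total perimeter = 26.504


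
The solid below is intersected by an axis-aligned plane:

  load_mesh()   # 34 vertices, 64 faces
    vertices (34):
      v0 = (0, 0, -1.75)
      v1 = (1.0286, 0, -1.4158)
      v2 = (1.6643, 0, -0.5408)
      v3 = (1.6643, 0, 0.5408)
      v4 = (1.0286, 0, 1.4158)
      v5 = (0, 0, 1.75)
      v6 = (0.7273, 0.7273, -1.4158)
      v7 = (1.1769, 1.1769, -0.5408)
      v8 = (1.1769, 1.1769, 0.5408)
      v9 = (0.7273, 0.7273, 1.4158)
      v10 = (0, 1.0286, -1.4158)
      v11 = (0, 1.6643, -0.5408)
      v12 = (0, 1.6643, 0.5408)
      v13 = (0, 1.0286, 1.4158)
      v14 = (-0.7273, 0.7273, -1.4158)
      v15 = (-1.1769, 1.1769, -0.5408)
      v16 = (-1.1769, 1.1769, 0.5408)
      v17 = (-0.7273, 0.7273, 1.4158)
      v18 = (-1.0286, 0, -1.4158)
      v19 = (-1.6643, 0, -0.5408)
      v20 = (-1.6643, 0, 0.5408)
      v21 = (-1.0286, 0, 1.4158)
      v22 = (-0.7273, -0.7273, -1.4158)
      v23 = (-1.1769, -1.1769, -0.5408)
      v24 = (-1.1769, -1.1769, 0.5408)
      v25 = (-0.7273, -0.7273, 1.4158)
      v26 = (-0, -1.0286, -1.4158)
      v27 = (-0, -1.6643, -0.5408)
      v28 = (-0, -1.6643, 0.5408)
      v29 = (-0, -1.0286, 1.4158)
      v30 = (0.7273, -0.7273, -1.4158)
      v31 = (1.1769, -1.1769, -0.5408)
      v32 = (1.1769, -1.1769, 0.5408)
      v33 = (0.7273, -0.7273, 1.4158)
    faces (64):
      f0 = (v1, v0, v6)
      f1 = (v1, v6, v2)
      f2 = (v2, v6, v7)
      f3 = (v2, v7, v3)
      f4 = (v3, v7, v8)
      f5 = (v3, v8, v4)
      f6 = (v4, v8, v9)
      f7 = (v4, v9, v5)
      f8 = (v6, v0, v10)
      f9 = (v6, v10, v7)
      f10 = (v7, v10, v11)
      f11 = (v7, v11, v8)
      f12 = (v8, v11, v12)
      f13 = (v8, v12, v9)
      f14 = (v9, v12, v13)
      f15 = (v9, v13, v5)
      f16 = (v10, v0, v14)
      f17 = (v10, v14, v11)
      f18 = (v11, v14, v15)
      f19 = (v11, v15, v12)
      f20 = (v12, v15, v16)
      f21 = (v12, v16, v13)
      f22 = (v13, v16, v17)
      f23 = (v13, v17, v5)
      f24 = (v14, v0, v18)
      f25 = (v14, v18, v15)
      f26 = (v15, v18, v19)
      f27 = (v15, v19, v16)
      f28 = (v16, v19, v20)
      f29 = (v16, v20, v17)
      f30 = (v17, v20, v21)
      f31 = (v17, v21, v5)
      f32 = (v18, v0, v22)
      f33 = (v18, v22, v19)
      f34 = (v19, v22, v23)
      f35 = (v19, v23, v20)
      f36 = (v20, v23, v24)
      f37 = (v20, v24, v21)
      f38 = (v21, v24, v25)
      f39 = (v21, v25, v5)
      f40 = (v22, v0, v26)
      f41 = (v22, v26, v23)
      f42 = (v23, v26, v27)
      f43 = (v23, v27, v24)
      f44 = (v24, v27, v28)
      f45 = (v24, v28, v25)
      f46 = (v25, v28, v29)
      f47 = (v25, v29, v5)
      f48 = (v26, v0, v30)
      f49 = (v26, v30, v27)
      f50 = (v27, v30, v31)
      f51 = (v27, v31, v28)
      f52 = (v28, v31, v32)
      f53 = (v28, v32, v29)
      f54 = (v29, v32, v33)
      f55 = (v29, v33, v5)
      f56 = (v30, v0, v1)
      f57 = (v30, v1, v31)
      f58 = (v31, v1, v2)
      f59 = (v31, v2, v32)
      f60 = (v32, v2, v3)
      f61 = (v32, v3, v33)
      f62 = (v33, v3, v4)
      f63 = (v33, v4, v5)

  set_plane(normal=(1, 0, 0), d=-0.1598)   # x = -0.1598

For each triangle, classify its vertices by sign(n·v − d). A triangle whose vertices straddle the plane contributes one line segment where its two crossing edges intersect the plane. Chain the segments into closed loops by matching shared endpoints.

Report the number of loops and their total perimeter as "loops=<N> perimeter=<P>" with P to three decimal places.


Straddling triangles (20 of 64):
  (v10,v0,v14) [++-] → (-0.1598, 0.1598, -1.67657)–(-0.1598, 0.962399, -1.4158)  len=0.8439
  (v10,v14,v11) [+-+] → (-0.1598, 0.962399, -1.4158)–(-0.1598, 1.45843, -0.733052)  len=0.8439
  (v11,v14,v15) [+--] → (-0.1598, 1.45843, -0.733052)–(-0.1598, 1.59812, -0.5408)  len=0.2376
  (v11,v15,v12) [+-+] → (-0.1598, 1.59812, -0.5408)–(-0.1598, 1.59812, 0.39394)  len=0.9347
  (v12,v15,v16) [+--] → (-0.1598, 1.59812, 0.39394)–(-0.1598, 1.59812, 0.5408)  len=0.1469
  (v12,v16,v13) [+-+] → (-0.1598, 1.59812, 0.5408)–(-0.1598, 1.04874, 1.29699)  len=0.9347
  (v13,v16,v17) [+--] → (-0.1598, 1.04874, 1.29699)–(-0.1598, 0.962399, 1.4158)  len=0.1469
  (v13,v17,v5) [+-+] → (-0.1598, 0.962399, 1.4158)–(-0.1598, 0.1598, 1.67657)  len=0.8439
  (v14,v0,v18) [-+-] → (-0.1598, 0.1598, -1.67657)–(-0.1598, 0, -1.69808)  len=0.1612
  (v17,v21,v5) [--+] → (-0.1598, 0, 1.69808)–(-0.1598, 0.1598, 1.67657)  len=0.1612
  (v18,v0,v22) [-+-] → (-0.1598, 0, -1.69808)–(-0.1598, -0.1598, -1.67657)  len=0.1612
  (v21,v25,v5) [--+] → (-0.1598, -0.1598, 1.67657)–(-0.1598, 0, 1.69808)  len=0.1612
  (v22,v0,v26) [-++] → (-0.1598, -0.1598, -1.67657)–(-0.1598, -0.962399, -1.4158)  len=0.8439
  (v22,v26,v23) [-+-] → (-0.1598, -0.962399, -1.4158)–(-0.1598, -1.04874, -1.29699)  len=0.1469
  (v23,v26,v27) [-++] → (-0.1598, -1.04874, -1.29699)–(-0.1598, -1.59812, -0.5408)  len=0.9347
  (v23,v27,v24) [-+-] → (-0.1598, -1.59812, -0.5408)–(-0.1598, -1.59812, -0.39394)  len=0.1469
  (v24,v27,v28) [-++] → (-0.1598, -1.59812, -0.39394)–(-0.1598, -1.59812, 0.5408)  len=0.9347
  (v24,v28,v25) [-+-] → (-0.1598, -1.59812, 0.5408)–(-0.1598, -1.45843, 0.733052)  len=0.2376
  (v25,v28,v29) [-++] → (-0.1598, -1.45843, 0.733052)–(-0.1598, -0.962399, 1.4158)  len=0.8439
  (v25,v29,v5) [-++] → (-0.1598, -0.962399, 1.4158)–(-0.1598, -0.1598, 1.67657)  len=0.8439

Chained into 1 loop(s):
  loop 1: 20 segments, perimeter = 10.5100
Total perimeter = 10.510

loops=1 perimeter=10.510


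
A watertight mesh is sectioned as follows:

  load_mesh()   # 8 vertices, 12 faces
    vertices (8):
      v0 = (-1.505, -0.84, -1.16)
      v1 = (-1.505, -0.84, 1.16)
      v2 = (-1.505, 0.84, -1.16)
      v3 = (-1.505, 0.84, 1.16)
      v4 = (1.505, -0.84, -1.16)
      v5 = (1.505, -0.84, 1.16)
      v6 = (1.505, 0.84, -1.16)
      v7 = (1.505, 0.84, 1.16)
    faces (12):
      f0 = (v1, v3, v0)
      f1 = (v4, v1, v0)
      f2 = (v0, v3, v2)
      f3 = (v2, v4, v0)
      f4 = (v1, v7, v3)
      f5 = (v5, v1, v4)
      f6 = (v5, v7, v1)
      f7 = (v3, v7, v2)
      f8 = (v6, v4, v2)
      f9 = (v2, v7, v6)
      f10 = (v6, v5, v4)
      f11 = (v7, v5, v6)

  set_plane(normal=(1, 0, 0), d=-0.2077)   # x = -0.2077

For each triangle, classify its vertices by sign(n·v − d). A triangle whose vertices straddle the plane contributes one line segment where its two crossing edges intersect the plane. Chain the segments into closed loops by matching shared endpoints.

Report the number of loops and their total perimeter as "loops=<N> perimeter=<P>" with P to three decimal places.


loops=1 perimeter=8.000

Straddling triangles (8 of 12):
  (v4,v1,v0) [+--] → (-0.2077, -0.84, 0.160088)–(-0.2077, -0.84, -1.16)  len=1.3201
  (v2,v4,v0) [-+-] → (-0.2077, 0.115926, -1.16)–(-0.2077, -0.84, -1.16)  len=0.9559
  (v1,v7,v3) [-+-] → (-0.2077, -0.115926, 1.16)–(-0.2077, 0.84, 1.16)  len=0.9559
  (v5,v1,v4) [+-+] → (-0.2077, -0.84, 1.16)–(-0.2077, -0.84, 0.160088)  len=0.9999
  (v5,v7,v1) [++-] → (-0.2077, -0.115926, 1.16)–(-0.2077, -0.84, 1.16)  len=0.7241
  (v3,v7,v2) [-+-] → (-0.2077, 0.84, 1.16)–(-0.2077, 0.84, -0.160088)  len=1.3201
  (v6,v4,v2) [++-] → (-0.2077, 0.115926, -1.16)–(-0.2077, 0.84, -1.16)  len=0.7241
  (v2,v7,v6) [-++] → (-0.2077, 0.84, -0.160088)–(-0.2077, 0.84, -1.16)  len=0.9999

Chained into 1 loop(s):
  loop 1: 8 segments, perimeter = 8.0000
Total perimeter = 8.000


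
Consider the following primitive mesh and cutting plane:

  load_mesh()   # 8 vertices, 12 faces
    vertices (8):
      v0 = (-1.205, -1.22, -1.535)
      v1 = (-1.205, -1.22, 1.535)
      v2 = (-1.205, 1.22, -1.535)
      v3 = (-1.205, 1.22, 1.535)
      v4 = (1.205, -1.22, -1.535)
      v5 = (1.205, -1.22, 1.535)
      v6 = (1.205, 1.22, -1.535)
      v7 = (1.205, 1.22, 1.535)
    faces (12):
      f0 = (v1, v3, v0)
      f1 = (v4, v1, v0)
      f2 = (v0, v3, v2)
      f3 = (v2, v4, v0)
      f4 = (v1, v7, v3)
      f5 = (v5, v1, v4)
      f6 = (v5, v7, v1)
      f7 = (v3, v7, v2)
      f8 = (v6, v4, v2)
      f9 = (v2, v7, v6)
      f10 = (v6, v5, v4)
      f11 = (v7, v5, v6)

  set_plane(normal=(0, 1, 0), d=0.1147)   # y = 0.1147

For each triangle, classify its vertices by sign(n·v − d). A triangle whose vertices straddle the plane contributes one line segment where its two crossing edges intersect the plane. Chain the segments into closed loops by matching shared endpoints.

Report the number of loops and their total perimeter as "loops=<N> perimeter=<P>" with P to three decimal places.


loops=1 perimeter=10.960

Straddling triangles (8 of 12):
  (v1,v3,v0) [-+-] → (-1.205, 0.1147, 1.535)–(-1.205, 0.1147, 0.144315)  len=1.3907
  (v0,v3,v2) [-++] → (-1.205, 0.1147, 0.144315)–(-1.205, 0.1147, -1.535)  len=1.6793
  (v2,v4,v0) [+--] → (-0.11329, 0.1147, -1.535)–(-1.205, 0.1147, -1.535)  len=1.0917
  (v1,v7,v3) [-++] → (0.11329, 0.1147, 1.535)–(-1.205, 0.1147, 1.535)  len=1.3183
  (v5,v7,v1) [-+-] → (1.205, 0.1147, 1.535)–(0.11329, 0.1147, 1.535)  len=1.0917
  (v6,v4,v2) [+-+] → (1.205, 0.1147, -1.535)–(-0.11329, 0.1147, -1.535)  len=1.3183
  (v6,v5,v4) [+--] → (1.205, 0.1147, -0.144315)–(1.205, 0.1147, -1.535)  len=1.3907
  (v7,v5,v6) [+-+] → (1.205, 0.1147, 1.535)–(1.205, 0.1147, -0.144315)  len=1.6793

Chained into 1 loop(s):
  loop 1: 8 segments, perimeter = 10.9600
Total perimeter = 10.960


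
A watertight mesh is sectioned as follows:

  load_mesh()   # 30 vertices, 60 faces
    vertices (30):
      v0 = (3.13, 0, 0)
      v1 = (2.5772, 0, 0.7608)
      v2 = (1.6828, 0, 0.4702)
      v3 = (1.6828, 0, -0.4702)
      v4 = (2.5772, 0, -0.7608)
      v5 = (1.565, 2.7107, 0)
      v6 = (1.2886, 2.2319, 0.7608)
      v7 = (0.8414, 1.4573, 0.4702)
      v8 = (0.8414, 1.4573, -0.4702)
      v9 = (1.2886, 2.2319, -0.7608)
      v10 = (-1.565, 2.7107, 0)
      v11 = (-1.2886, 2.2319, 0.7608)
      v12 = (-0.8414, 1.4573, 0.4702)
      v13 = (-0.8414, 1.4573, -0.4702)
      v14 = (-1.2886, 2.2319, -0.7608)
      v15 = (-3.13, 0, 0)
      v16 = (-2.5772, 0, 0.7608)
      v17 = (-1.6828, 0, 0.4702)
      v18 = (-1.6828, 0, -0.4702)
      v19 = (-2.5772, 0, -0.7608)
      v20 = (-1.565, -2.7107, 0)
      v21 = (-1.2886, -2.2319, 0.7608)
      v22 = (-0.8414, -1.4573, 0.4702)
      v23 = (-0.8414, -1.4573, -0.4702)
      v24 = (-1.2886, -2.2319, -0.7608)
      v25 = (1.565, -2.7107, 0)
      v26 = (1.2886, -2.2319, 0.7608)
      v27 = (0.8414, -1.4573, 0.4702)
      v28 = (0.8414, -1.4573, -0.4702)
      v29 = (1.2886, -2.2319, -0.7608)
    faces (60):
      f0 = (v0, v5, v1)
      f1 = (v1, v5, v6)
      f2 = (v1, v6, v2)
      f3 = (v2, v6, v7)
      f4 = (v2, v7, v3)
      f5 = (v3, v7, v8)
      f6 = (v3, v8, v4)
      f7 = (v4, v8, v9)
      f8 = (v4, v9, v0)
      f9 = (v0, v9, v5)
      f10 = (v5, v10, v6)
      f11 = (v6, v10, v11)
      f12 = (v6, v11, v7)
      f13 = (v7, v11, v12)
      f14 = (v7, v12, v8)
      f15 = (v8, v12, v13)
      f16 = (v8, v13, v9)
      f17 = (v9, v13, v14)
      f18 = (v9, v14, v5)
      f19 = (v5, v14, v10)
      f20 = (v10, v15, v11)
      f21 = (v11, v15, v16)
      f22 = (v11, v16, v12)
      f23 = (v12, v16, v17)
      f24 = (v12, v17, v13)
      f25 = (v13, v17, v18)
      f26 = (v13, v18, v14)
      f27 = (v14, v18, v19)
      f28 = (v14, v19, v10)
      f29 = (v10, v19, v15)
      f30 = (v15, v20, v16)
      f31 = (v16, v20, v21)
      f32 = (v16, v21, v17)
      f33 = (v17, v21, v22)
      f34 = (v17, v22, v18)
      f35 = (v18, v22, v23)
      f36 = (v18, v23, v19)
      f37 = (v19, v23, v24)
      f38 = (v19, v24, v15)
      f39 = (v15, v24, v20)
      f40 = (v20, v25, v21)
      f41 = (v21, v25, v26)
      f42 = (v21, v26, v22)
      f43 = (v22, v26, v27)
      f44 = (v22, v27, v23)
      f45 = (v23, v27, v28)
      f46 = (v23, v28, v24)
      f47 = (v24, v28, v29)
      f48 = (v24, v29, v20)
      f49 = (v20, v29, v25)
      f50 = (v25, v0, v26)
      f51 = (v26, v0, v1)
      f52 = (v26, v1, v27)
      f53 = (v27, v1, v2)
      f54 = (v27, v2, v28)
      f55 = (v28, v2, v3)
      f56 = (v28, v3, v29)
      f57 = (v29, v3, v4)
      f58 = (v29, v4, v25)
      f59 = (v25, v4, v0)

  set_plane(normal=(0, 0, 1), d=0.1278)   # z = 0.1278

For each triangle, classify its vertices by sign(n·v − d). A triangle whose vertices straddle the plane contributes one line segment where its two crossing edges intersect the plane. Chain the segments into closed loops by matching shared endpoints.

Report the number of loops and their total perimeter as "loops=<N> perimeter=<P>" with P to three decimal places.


loops=2 perimeter=28.320

Straddling triangles (24 of 60):
  (v0,v5,v1) [--+] → (1.73503, 2.25535, 0.1278)–(3.03714, 0, 0.1278)  len=2.6042
  (v1,v5,v6) [+-+] → (1.73503, 2.25535, 0.1278)–(1.51857, 2.63027, 0.1278)  len=0.4329
  (v2,v7,v3) [++-] → (1.14775, 0.926697, 0.1278)–(1.6828, 0, 0.1278)  len=1.0701
  (v3,v7,v8) [-+-] → (1.14775, 0.926697, 0.1278)–(0.8414, 1.4573, 0.1278)  len=0.6127
  (v5,v10,v6) [--+] → (-1.08565, 2.63027, 0.1278)–(1.51857, 2.63027, 0.1278)  len=2.6042
  (v6,v10,v11) [+-+] → (-1.08565, 2.63027, 0.1278)–(-1.51857, 2.63027, 0.1278)  len=0.4329
  (v7,v12,v8) [++-] → (-0.228692, 1.4573, 0.1278)–(0.8414, 1.4573, 0.1278)  len=1.0701
  (v8,v12,v13) [-+-] → (-0.228692, 1.4573, 0.1278)–(-0.8414, 1.4573, 0.1278)  len=0.6127
  (v10,v15,v11) [--+] → (-2.82068, 0.374917, 0.1278)–(-1.51857, 2.63027, 0.1278)  len=2.6042
  (v11,v15,v16) [+-+] → (-2.82068, 0.374917, 0.1278)–(-3.03714, 0, 0.1278)  len=0.4329
  (v12,v17,v13) [++-] → (-1.37645, 0.530603, 0.1278)–(-0.8414, 1.4573, 0.1278)  len=1.0701
  (v13,v17,v18) [-+-] → (-1.37645, 0.530603, 0.1278)–(-1.6828, 0, 0.1278)  len=0.6127
  (v15,v20,v16) [--+] → (-1.73503, -2.25535, 0.1278)–(-3.03714, 0, 0.1278)  len=2.6042
  (v16,v20,v21) [+-+] → (-1.73503, -2.25535, 0.1278)–(-1.51857, -2.63027, 0.1278)  len=0.4329
  (v17,v22,v18) [++-] → (-1.14775, -0.926697, 0.1278)–(-1.6828, 0, 0.1278)  len=1.0701
  (v18,v22,v23) [-+-] → (-1.14775, -0.926697, 0.1278)–(-0.8414, -1.4573, 0.1278)  len=0.6127
  (v20,v25,v21) [--+] → (1.08565, -2.63027, 0.1278)–(-1.51857, -2.63027, 0.1278)  len=2.6042
  (v21,v25,v26) [+-+] → (1.08565, -2.63027, 0.1278)–(1.51857, -2.63027, 0.1278)  len=0.4329
  (v22,v27,v23) [++-] → (0.228692, -1.4573, 0.1278)–(-0.8414, -1.4573, 0.1278)  len=1.0701
  (v23,v27,v28) [-+-] → (0.228692, -1.4573, 0.1278)–(0.8414, -1.4573, 0.1278)  len=0.6127
  (v25,v0,v26) [--+] → (2.82068, -0.374917, 0.1278)–(1.51857, -2.63027, 0.1278)  len=2.6042
  (v26,v0,v1) [+-+] → (2.82068, -0.374917, 0.1278)–(3.03714, 0, 0.1278)  len=0.4329
  (v27,v2,v28) [++-] → (1.37645, -0.530603, 0.1278)–(0.8414, -1.4573, 0.1278)  len=1.0701
  (v28,v2,v3) [-+-] → (1.37645, -0.530603, 0.1278)–(1.6828, 0, 0.1278)  len=0.6127

Chained into 2 loop(s):
  loop 1: 12 segments, perimeter = 18.2229
  loop 2: 12 segments, perimeter = 10.0966
Total perimeter = 28.320


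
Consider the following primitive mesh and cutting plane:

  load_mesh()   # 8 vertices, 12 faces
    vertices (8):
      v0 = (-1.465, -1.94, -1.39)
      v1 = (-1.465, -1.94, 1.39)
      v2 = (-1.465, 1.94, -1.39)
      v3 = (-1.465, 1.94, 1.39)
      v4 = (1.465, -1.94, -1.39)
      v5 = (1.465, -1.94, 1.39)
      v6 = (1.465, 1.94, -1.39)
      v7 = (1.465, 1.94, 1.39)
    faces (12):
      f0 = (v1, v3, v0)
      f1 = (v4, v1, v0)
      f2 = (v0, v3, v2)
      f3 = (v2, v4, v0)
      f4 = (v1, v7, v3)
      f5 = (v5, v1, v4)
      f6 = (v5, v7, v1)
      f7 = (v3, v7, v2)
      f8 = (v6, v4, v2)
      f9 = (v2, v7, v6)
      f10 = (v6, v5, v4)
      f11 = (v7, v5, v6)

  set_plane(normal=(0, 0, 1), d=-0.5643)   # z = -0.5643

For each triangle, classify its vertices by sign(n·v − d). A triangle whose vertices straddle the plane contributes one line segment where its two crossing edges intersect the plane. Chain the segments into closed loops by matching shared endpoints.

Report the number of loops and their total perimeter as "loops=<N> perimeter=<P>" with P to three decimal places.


loops=1 perimeter=13.620

Straddling triangles (8 of 12):
  (v1,v3,v0) [++-] → (-1.465, -0.787584, -0.5643)–(-1.465, -1.94, -0.5643)  len=1.1524
  (v4,v1,v0) [-+-] → (0.594748, -1.94, -0.5643)–(-1.465, -1.94, -0.5643)  len=2.0597
  (v0,v3,v2) [-+-] → (-1.465, -0.787584, -0.5643)–(-1.465, 1.94, -0.5643)  len=2.7276
  (v5,v1,v4) [++-] → (0.594748, -1.94, -0.5643)–(1.465, -1.94, -0.5643)  len=0.8703
  (v3,v7,v2) [++-] → (-0.594748, 1.94, -0.5643)–(-1.465, 1.94, -0.5643)  len=0.8703
  (v2,v7,v6) [-+-] → (-0.594748, 1.94, -0.5643)–(1.465, 1.94, -0.5643)  len=2.0597
  (v6,v5,v4) [-+-] → (1.465, 0.787584, -0.5643)–(1.465, -1.94, -0.5643)  len=2.7276
  (v7,v5,v6) [++-] → (1.465, 0.787584, -0.5643)–(1.465, 1.94, -0.5643)  len=1.1524

Chained into 1 loop(s):
  loop 1: 8 segments, perimeter = 13.6200
Total perimeter = 13.620


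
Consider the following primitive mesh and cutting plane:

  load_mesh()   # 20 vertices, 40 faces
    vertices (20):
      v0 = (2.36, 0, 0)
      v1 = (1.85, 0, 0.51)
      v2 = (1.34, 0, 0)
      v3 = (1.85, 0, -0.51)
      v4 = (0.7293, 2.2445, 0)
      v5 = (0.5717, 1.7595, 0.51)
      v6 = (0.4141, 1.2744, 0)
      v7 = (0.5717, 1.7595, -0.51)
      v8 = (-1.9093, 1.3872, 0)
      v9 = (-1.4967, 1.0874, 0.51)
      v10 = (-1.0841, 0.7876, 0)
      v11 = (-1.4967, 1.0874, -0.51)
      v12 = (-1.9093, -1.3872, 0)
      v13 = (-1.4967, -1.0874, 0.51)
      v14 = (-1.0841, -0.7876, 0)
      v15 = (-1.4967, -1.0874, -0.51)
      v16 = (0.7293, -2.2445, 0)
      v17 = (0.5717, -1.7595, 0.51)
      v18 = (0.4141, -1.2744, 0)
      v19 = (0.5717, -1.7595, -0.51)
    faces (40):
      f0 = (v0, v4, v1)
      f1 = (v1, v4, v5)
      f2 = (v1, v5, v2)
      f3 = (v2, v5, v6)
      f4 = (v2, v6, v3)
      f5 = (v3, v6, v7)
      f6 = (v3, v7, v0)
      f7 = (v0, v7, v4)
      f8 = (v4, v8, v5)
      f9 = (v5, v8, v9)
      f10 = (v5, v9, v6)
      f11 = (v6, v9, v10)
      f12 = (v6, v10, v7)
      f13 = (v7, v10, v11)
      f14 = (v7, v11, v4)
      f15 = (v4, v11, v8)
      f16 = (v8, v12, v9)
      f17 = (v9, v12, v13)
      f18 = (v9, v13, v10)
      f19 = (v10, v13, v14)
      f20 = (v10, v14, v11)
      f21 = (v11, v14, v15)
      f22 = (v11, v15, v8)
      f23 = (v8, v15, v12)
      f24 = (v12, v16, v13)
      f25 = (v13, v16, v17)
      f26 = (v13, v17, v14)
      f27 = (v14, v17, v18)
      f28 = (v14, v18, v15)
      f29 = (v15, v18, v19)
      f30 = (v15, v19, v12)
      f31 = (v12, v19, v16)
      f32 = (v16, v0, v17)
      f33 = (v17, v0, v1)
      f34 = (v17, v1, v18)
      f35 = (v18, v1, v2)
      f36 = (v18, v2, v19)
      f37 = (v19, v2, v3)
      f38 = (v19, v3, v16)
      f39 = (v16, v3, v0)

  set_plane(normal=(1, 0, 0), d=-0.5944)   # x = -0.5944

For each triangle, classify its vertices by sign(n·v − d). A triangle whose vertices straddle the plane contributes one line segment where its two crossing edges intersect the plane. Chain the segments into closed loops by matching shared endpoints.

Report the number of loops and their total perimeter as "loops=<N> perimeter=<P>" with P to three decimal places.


loops=2 perimeter=5.357

Straddling triangles (16 of 40):
  (v4,v8,v5) [+-+] → (-0.5944, 1.81442, 0)–(-0.5944, 1.58451, 0.270294)  len=0.3548
  (v5,v8,v9) [+--] → (-0.5944, 1.58451, 0.270294)–(-0.5944, 1.38059, 0.51)  len=0.3147
  (v5,v9,v6) [+-+] → (-0.5944, 1.38059, 0.51)–(-0.5944, 1.1757, 0.269173)  len=0.3162
  (v6,v9,v10) [+--] → (-0.5944, 1.1757, 0.269173)–(-0.5944, 0.946715, 0)  len=0.3534
  (v6,v10,v7) [+-+] → (-0.5944, 0.946715, 0)–(-0.5944, 1.07504, -0.150832)  len=0.1980
  (v7,v10,v11) [+--] → (-0.5944, 1.07504, -0.150832)–(-0.5944, 1.38059, -0.51)  len=0.4716
  (v7,v11,v4) [+-+] → (-0.5944, 1.38059, -0.51)–(-0.5944, 1.55643, -0.303274)  len=0.2714
  (v4,v11,v8) [+--] → (-0.5944, 1.55643, -0.303274)–(-0.5944, 1.81442, 0)  len=0.3982
  (v12,v16,v13) [-+-] → (-0.5944, -1.81442, 0)–(-0.5944, -1.55643, 0.303274)  len=0.3982
  (v13,v16,v17) [-++] → (-0.5944, -1.55643, 0.303274)–(-0.5944, -1.38059, 0.51)  len=0.2714
  (v13,v17,v14) [-+-] → (-0.5944, -1.38059, 0.51)–(-0.5944, -1.07504, 0.150832)  len=0.4716
  (v14,v17,v18) [-++] → (-0.5944, -1.07504, 0.150832)–(-0.5944, -0.946715, 0)  len=0.1980
  (v14,v18,v15) [-+-] → (-0.5944, -0.946715, 0)–(-0.5944, -1.1757, -0.269173)  len=0.3534
  (v15,v18,v19) [-++] → (-0.5944, -1.1757, -0.269173)–(-0.5944, -1.38059, -0.51)  len=0.3162
  (v15,v19,v12) [-+-] → (-0.5944, -1.38059, -0.51)–(-0.5944, -1.58451, -0.270294)  len=0.3147
  (v12,v19,v16) [-++] → (-0.5944, -1.58451, -0.270294)–(-0.5944, -1.81442, 0)  len=0.3548

Chained into 2 loop(s):
  loop 1: 8 segments, perimeter = 2.6783
  loop 2: 8 segments, perimeter = 2.6783
Total perimeter = 5.357


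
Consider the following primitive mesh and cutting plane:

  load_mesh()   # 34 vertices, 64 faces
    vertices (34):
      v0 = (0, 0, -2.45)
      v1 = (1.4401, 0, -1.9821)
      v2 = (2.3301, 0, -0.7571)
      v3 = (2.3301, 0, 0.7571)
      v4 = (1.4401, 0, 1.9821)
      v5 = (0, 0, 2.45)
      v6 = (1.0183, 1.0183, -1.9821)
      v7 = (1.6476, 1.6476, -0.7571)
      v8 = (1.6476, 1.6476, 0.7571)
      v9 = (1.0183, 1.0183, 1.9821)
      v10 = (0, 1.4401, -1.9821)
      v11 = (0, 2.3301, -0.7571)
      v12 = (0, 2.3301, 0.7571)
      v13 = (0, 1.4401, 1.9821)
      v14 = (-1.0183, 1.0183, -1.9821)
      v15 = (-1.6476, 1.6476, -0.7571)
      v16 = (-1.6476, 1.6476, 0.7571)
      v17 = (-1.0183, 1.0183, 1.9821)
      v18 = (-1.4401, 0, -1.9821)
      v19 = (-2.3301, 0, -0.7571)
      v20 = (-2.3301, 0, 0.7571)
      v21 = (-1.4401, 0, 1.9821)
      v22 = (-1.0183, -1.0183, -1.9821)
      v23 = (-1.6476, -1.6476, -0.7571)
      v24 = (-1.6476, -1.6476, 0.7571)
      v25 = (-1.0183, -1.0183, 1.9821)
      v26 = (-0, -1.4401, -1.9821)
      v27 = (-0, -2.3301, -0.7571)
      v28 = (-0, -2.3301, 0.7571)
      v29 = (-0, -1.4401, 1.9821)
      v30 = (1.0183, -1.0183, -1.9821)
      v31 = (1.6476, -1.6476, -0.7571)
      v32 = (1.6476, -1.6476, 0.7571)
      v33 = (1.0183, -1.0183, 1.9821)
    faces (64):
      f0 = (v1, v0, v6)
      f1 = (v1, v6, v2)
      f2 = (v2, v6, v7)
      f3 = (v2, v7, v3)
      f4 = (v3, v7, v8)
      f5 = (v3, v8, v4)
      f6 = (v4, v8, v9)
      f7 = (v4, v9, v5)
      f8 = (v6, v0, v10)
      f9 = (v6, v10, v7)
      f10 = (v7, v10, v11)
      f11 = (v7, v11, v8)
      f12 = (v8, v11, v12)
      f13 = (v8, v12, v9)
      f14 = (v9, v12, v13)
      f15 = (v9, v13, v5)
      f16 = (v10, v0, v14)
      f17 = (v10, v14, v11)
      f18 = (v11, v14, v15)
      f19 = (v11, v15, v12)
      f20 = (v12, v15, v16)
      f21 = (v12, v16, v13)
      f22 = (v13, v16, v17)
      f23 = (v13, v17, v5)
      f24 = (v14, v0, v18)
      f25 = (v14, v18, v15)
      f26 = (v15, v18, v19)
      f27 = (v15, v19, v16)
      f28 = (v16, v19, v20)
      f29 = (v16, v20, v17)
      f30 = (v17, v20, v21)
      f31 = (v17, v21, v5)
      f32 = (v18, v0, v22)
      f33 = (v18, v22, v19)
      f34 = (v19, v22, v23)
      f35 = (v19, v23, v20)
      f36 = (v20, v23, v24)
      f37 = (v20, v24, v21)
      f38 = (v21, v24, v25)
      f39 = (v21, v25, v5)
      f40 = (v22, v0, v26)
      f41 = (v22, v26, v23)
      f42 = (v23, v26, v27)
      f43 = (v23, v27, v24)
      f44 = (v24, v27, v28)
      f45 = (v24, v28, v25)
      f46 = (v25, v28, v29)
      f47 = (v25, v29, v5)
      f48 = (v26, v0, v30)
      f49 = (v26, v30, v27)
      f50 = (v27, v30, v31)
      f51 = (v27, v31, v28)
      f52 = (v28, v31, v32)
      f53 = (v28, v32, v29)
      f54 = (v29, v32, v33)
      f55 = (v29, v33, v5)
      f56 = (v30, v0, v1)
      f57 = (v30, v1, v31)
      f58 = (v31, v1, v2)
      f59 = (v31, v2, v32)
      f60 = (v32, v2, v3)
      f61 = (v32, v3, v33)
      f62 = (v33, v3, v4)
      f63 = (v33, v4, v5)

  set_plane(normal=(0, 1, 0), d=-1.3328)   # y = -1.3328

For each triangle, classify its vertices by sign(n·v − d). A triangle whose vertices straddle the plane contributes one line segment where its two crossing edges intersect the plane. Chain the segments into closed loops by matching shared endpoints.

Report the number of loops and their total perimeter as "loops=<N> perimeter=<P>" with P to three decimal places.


Straddling triangles (20 of 64):
  (v19,v22,v23) [++-] → (-1.3328, -1.3328, -1.36989)–(-1.778, -1.3328, -0.7571)  len=0.7574
  (v19,v23,v20) [+-+] → (-1.778, -1.3328, -0.7571)–(-1.778, -1.3328, -0.467788)  len=0.2893
  (v20,v23,v24) [+--] → (-1.778, -1.3328, -0.467788)–(-1.778, -1.3328, 0.7571)  len=1.2249
  (v20,v24,v21) [+-+] → (-1.778, -1.3328, 0.7571)–(-1.60795, -1.3328, 0.991156)  len=0.2893
  (v21,v24,v25) [+-+] → (-1.60795, -1.3328, 0.991156)–(-1.3328, -1.3328, 1.36989)  len=0.4681
  (v22,v0,v26) [++-] → (0, -1.3328, -2.01696)–(-0.259041, -1.3328, -1.9821)  len=0.2614
  (v22,v26,v23) [+--] → (-0.259041, -1.3328, -1.9821)–(-1.3328, -1.3328, -1.36989)  len=1.2360
  (v24,v28,v25) [--+] → (-0.774166, -1.3328, 1.68841)–(-1.3328, -1.3328, 1.36989)  len=0.6431
  (v25,v28,v29) [+--] → (-0.774166, -1.3328, 1.68841)–(-0.259041, -1.3328, 1.9821)  len=0.5930
  (v25,v29,v5) [+-+] → (-0.259041, -1.3328, 1.9821)–(0, -1.3328, 2.01696)  len=0.2614
  (v26,v0,v30) [-++] → (0, -1.3328, -2.01696)–(0.259041, -1.3328, -1.9821)  len=0.2614
  (v26,v30,v27) [-+-] → (0.259041, -1.3328, -1.9821)–(0.774166, -1.3328, -1.68841)  len=0.5930
  (v27,v30,v31) [-+-] → (0.774166, -1.3328, -1.68841)–(1.3328, -1.3328, -1.36989)  len=0.6431
  (v29,v32,v33) [--+] → (1.3328, -1.3328, 1.36989)–(0.259041, -1.3328, 1.9821)  len=1.2360
  (v29,v33,v5) [-++] → (0.259041, -1.3328, 1.9821)–(0, -1.3328, 2.01696)  len=0.2614
  (v30,v1,v31) [++-] → (1.60795, -1.3328, -0.991156)–(1.3328, -1.3328, -1.36989)  len=0.4681
  (v31,v1,v2) [-++] → (1.60795, -1.3328, -0.991156)–(1.778, -1.3328, -0.7571)  len=0.2893
  (v31,v2,v32) [-+-] → (1.778, -1.3328, -0.7571)–(1.778, -1.3328, 0.467788)  len=1.2249
  (v32,v2,v3) [-++] → (1.778, -1.3328, 0.467788)–(1.778, -1.3328, 0.7571)  len=0.2893
  (v32,v3,v33) [-++] → (1.778, -1.3328, 0.7571)–(1.3328, -1.3328, 1.36989)  len=0.7574

Chained into 1 loop(s):
  loop 1: 20 segments, perimeter = 12.0478
Total perimeter = 12.048

loops=1 perimeter=12.048
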